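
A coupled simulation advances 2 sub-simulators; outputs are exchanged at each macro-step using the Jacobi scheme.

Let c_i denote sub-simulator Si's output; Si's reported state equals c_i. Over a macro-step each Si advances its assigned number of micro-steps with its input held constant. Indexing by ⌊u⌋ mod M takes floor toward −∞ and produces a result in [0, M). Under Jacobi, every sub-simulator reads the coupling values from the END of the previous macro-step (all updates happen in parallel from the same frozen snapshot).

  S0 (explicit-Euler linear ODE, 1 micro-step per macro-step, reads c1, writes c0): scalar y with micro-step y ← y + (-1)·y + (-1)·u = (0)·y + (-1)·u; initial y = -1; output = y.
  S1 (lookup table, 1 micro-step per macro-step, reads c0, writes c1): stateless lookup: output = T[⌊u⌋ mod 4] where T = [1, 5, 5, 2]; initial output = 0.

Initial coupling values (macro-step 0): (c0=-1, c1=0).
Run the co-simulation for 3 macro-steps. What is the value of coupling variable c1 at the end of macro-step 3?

c1 at macro-step 3 = 5

macro 1: S0 reads c1=0 → after 1×micro: 0; S1 reads c0=-1 → after 1×micro: 2 ⇒ (c0=0, c1=2)
macro 2: S0 reads c1=2 → after 1×micro: -2; S1 reads c0=0 → after 1×micro: 1 ⇒ (c0=-2, c1=1)
macro 3: S0 reads c1=1 → after 1×micro: -1; S1 reads c0=-2 → after 1×micro: 5 ⇒ (c0=-1, c1=5)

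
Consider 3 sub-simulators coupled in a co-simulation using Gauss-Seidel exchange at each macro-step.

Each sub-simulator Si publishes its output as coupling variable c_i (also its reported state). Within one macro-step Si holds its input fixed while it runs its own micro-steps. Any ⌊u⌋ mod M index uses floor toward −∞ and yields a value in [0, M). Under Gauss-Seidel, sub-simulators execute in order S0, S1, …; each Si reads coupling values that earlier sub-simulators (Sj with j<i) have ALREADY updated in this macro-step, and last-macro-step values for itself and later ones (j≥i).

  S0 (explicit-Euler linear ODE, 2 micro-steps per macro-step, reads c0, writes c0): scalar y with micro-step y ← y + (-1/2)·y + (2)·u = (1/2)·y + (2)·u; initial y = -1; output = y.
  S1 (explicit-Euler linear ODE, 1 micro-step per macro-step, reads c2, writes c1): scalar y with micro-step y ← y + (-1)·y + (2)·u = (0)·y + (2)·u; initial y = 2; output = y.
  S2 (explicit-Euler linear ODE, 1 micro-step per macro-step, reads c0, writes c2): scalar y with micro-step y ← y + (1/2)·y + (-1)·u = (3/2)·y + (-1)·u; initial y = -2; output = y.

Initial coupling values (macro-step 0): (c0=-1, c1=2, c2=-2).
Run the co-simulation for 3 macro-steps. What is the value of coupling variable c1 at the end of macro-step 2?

c1 at macro-step 2 = 1/2

macro 1: S0 reads c0=-1 → after 2×micro: -13/4; S1 reads c2=-2 → after 1×micro: -4; S2 reads c0=-13/4 → after 1×micro: 1/4 ⇒ (c0=-13/4, c1=-4, c2=1/4)
macro 2: S0 reads c0=-13/4 → after 2×micro: -169/16; S1 reads c2=1/4 → after 1×micro: 1/2; S2 reads c0=-169/16 → after 1×micro: 175/16 ⇒ (c0=-169/16, c1=1/2, c2=175/16)
macro 3: S0 reads c0=-169/16 → after 2×micro: -2197/64; S1 reads c2=175/16 → after 1×micro: 175/8; S2 reads c0=-2197/64 → after 1×micro: 3247/64 ⇒ (c0=-2197/64, c1=175/8, c2=3247/64)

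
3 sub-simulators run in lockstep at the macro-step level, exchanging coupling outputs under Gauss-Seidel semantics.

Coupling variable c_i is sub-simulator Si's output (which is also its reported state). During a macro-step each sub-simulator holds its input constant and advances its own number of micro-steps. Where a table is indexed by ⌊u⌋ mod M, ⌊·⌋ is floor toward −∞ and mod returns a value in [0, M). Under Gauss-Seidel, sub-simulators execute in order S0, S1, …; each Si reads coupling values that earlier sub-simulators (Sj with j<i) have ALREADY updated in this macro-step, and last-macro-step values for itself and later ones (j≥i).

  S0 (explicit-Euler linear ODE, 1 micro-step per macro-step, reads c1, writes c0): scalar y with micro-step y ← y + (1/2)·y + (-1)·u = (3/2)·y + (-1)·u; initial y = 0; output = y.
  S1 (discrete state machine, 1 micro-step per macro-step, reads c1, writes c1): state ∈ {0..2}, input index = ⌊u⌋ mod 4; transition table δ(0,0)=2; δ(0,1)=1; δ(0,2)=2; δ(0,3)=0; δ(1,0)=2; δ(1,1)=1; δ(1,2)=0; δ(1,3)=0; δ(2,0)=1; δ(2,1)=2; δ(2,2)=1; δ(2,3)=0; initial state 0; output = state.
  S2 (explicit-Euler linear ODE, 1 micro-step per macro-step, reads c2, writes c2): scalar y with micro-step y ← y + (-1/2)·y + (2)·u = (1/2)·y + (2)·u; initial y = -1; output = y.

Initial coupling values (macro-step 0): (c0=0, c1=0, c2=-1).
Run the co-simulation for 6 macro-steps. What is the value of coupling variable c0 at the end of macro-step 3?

c0 at macro-step 3 = -4

macro 1: S0 reads c1=0 → after 1×micro: 0; S1 reads c1=0 → after 1×micro: 2; S2 reads c2=-1 → after 1×micro: -5/2 ⇒ (c0=0, c1=2, c2=-5/2)
macro 2: S0 reads c1=2 → after 1×micro: -2; S1 reads c1=2 → after 1×micro: 1; S2 reads c2=-5/2 → after 1×micro: -25/4 ⇒ (c0=-2, c1=1, c2=-25/4)
macro 3: S0 reads c1=1 → after 1×micro: -4; S1 reads c1=1 → after 1×micro: 1; S2 reads c2=-25/4 → after 1×micro: -125/8 ⇒ (c0=-4, c1=1, c2=-125/8)
macro 4: S0 reads c1=1 → after 1×micro: -7; S1 reads c1=1 → after 1×micro: 1; S2 reads c2=-125/8 → after 1×micro: -625/16 ⇒ (c0=-7, c1=1, c2=-625/16)
macro 5: S0 reads c1=1 → after 1×micro: -23/2; S1 reads c1=1 → after 1×micro: 1; S2 reads c2=-625/16 → after 1×micro: -3125/32 ⇒ (c0=-23/2, c1=1, c2=-3125/32)
macro 6: S0 reads c1=1 → after 1×micro: -73/4; S1 reads c1=1 → after 1×micro: 1; S2 reads c2=-3125/32 → after 1×micro: -15625/64 ⇒ (c0=-73/4, c1=1, c2=-15625/64)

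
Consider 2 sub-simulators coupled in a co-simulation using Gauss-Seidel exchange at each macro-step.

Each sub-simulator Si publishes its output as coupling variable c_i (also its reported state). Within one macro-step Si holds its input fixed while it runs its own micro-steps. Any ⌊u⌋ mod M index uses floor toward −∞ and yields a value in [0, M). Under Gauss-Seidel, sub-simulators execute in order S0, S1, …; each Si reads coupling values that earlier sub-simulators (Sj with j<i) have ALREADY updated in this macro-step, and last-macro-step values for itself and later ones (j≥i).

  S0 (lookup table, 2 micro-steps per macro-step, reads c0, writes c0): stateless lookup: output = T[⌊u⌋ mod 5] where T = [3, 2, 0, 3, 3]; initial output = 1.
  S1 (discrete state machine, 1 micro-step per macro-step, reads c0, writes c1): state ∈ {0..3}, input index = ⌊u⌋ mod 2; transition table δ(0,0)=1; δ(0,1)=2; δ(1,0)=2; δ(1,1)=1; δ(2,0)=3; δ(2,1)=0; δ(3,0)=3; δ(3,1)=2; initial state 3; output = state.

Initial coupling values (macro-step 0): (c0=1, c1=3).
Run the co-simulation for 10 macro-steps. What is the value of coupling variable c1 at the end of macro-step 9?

macro 1: S0 reads c0=1 → after 2×micro: 2; S1 reads c0=2 → after 1×micro: 3 ⇒ (c0=2, c1=3)
macro 2: S0 reads c0=2 → after 2×micro: 0; S1 reads c0=0 → after 1×micro: 3 ⇒ (c0=0, c1=3)
macro 3: S0 reads c0=0 → after 2×micro: 3; S1 reads c0=3 → after 1×micro: 2 ⇒ (c0=3, c1=2)
macro 4: S0 reads c0=3 → after 2×micro: 3; S1 reads c0=3 → after 1×micro: 0 ⇒ (c0=3, c1=0)
macro 5: S0 reads c0=3 → after 2×micro: 3; S1 reads c0=3 → after 1×micro: 2 ⇒ (c0=3, c1=2)
macro 6: S0 reads c0=3 → after 2×micro: 3; S1 reads c0=3 → after 1×micro: 0 ⇒ (c0=3, c1=0)
macro 7: S0 reads c0=3 → after 2×micro: 3; S1 reads c0=3 → after 1×micro: 2 ⇒ (c0=3, c1=2)
macro 8: S0 reads c0=3 → after 2×micro: 3; S1 reads c0=3 → after 1×micro: 0 ⇒ (c0=3, c1=0)
macro 9: S0 reads c0=3 → after 2×micro: 3; S1 reads c0=3 → after 1×micro: 2 ⇒ (c0=3, c1=2)
macro 10: S0 reads c0=3 → after 2×micro: 3; S1 reads c0=3 → after 1×micro: 0 ⇒ (c0=3, c1=0)

c1 at macro-step 9 = 2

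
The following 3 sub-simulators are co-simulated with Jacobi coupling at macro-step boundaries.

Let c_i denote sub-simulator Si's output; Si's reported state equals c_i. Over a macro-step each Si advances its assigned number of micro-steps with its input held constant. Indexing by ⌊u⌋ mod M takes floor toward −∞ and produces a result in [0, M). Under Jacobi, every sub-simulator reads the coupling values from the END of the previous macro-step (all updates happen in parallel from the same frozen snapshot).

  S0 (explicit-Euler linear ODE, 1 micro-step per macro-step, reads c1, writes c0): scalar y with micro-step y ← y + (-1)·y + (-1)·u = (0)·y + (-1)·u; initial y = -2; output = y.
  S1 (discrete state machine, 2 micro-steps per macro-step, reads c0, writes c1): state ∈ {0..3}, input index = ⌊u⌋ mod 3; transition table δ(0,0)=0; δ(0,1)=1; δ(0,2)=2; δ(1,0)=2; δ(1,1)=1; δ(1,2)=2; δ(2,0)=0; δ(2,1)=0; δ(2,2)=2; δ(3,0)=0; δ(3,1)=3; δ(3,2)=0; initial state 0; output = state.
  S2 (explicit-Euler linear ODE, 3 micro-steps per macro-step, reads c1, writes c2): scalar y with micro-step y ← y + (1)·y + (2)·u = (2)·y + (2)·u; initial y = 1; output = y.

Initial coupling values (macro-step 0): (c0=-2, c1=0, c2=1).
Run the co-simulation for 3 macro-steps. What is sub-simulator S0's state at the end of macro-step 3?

macro 1: S0 reads c1=0 → after 1×micro: 0; S1 reads c0=-2 → after 2×micro: 1; S2 reads c1=0 → after 3×micro: 8 ⇒ (c0=0, c1=1, c2=8)
macro 2: S0 reads c1=1 → after 1×micro: -1; S1 reads c0=0 → after 2×micro: 0; S2 reads c1=1 → after 3×micro: 78 ⇒ (c0=-1, c1=0, c2=78)
macro 3: S0 reads c1=0 → after 1×micro: 0; S1 reads c0=-1 → after 2×micro: 2; S2 reads c1=0 → after 3×micro: 624 ⇒ (c0=0, c1=2, c2=624)

S0 state at macro-step 3 = 0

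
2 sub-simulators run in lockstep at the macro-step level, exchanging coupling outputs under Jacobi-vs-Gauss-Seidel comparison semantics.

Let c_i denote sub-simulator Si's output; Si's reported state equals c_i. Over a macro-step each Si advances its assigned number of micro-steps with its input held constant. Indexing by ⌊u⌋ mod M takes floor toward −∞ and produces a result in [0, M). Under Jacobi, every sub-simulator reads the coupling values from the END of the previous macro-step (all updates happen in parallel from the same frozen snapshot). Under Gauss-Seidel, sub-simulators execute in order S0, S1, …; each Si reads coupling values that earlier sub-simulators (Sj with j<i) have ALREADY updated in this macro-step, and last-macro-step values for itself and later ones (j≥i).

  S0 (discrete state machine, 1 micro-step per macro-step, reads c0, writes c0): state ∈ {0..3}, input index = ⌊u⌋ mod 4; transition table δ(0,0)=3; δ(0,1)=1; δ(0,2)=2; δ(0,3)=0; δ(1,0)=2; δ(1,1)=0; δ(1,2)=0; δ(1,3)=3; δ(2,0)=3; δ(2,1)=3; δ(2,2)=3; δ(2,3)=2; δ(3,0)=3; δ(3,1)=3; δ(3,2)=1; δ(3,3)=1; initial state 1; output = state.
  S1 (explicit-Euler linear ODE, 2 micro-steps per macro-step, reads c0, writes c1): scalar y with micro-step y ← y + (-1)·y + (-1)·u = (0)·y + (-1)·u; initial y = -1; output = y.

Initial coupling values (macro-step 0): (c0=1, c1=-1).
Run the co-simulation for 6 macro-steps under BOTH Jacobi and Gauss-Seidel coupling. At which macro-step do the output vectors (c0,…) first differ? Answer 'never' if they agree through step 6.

first divergence at macro-step: 1

[Jacobi] macro 1: S0 reads c0=1 → after 1×micro: 0; S1 reads c0=1 → after 2×micro: -1 ⇒ (c0=0, c1=-1)
[Jacobi] macro 2: S0 reads c0=0 → after 1×micro: 3; S1 reads c0=0 → after 2×micro: 0 ⇒ (c0=3, c1=0)
[Jacobi] macro 3: S0 reads c0=3 → after 1×micro: 1; S1 reads c0=3 → after 2×micro: -3 ⇒ (c0=1, c1=-3)
[Jacobi] macro 4: S0 reads c0=1 → after 1×micro: 0; S1 reads c0=1 → after 2×micro: -1 ⇒ (c0=0, c1=-1)
[Jacobi] macro 5: S0 reads c0=0 → after 1×micro: 3; S1 reads c0=0 → after 2×micro: 0 ⇒ (c0=3, c1=0)
[Jacobi] macro 6: S0 reads c0=3 → after 1×micro: 1; S1 reads c0=3 → after 2×micro: -3 ⇒ (c0=1, c1=-3)
[Gauss-Seidel] macro 1: S0 reads c0=1 → after 1×micro: 0; S1 reads c0=0 → after 2×micro: 0 ⇒ (c0=0, c1=0)
[Gauss-Seidel] macro 2: S0 reads c0=0 → after 1×micro: 3; S1 reads c0=3 → after 2×micro: -3 ⇒ (c0=3, c1=-3)
[Gauss-Seidel] macro 3: S0 reads c0=3 → after 1×micro: 1; S1 reads c0=1 → after 2×micro: -1 ⇒ (c0=1, c1=-1)
[Gauss-Seidel] macro 4: S0 reads c0=1 → after 1×micro: 0; S1 reads c0=0 → after 2×micro: 0 ⇒ (c0=0, c1=0)
[Gauss-Seidel] macro 5: S0 reads c0=0 → after 1×micro: 3; S1 reads c0=3 → after 2×micro: -3 ⇒ (c0=3, c1=-3)
[Gauss-Seidel] macro 6: S0 reads c0=3 → after 1×micro: 1; S1 reads c0=1 → after 2×micro: -1 ⇒ (c0=1, c1=-1)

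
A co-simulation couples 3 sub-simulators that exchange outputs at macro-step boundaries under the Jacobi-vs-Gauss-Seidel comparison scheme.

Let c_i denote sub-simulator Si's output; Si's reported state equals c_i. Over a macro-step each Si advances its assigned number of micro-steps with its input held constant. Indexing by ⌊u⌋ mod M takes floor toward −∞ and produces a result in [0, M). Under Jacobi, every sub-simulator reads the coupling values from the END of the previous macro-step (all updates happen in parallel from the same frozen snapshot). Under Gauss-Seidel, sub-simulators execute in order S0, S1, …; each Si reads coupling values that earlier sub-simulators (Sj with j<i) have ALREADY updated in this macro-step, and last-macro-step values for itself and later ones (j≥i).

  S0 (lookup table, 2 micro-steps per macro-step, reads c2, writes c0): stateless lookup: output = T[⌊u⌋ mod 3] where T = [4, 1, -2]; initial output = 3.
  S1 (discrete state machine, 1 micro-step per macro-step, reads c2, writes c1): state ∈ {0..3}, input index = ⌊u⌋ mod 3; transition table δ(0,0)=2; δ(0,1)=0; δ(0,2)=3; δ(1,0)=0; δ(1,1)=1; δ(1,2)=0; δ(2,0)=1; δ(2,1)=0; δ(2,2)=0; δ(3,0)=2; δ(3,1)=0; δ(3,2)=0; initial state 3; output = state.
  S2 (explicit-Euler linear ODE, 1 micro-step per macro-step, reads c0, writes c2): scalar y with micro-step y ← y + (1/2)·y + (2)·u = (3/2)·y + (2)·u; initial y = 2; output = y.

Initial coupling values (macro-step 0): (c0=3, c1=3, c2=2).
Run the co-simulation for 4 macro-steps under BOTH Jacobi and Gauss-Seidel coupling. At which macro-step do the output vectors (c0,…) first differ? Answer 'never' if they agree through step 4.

first divergence at macro-step: 1

[Jacobi] macro 1: S0 reads c2=2 → after 2×micro: -2; S1 reads c2=2 → after 1×micro: 0; S2 reads c0=3 → after 1×micro: 9 ⇒ (c0=-2, c1=0, c2=9)
[Jacobi] macro 2: S0 reads c2=9 → after 2×micro: 4; S1 reads c2=9 → after 1×micro: 2; S2 reads c0=-2 → after 1×micro: 19/2 ⇒ (c0=4, c1=2, c2=19/2)
[Jacobi] macro 3: S0 reads c2=19/2 → after 2×micro: 4; S1 reads c2=19/2 → after 1×micro: 1; S2 reads c0=4 → after 1×micro: 89/4 ⇒ (c0=4, c1=1, c2=89/4)
[Jacobi] macro 4: S0 reads c2=89/4 → after 2×micro: 1; S1 reads c2=89/4 → after 1×micro: 1; S2 reads c0=4 → after 1×micro: 331/8 ⇒ (c0=1, c1=1, c2=331/8)
[Gauss-Seidel] macro 1: S0 reads c2=2 → after 2×micro: -2; S1 reads c2=2 → after 1×micro: 0; S2 reads c0=-2 → after 1×micro: -1 ⇒ (c0=-2, c1=0, c2=-1)
[Gauss-Seidel] macro 2: S0 reads c2=-1 → after 2×micro: -2; S1 reads c2=-1 → after 1×micro: 3; S2 reads c0=-2 → after 1×micro: -11/2 ⇒ (c0=-2, c1=3, c2=-11/2)
[Gauss-Seidel] macro 3: S0 reads c2=-11/2 → after 2×micro: 4; S1 reads c2=-11/2 → after 1×micro: 2; S2 reads c0=4 → after 1×micro: -1/4 ⇒ (c0=4, c1=2, c2=-1/4)
[Gauss-Seidel] macro 4: S0 reads c2=-1/4 → after 2×micro: -2; S1 reads c2=-1/4 → after 1×micro: 0; S2 reads c0=-2 → after 1×micro: -35/8 ⇒ (c0=-2, c1=0, c2=-35/8)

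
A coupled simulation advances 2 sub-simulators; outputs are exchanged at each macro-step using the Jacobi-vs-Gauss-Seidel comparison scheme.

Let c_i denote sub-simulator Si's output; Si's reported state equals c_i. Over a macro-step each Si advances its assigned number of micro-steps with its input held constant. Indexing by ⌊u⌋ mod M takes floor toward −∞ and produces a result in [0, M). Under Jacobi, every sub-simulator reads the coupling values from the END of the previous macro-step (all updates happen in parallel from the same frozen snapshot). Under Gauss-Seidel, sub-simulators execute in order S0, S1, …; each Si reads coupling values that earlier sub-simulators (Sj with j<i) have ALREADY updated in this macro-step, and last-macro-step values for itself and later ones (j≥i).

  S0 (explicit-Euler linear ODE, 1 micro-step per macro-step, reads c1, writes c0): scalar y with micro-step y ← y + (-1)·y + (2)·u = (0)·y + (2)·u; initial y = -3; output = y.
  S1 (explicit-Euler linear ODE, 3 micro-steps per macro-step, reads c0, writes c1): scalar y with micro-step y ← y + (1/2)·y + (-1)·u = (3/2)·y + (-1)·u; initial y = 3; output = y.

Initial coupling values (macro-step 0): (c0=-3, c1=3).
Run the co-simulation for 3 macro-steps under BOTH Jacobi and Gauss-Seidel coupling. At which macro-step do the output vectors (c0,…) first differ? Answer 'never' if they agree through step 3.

first divergence at macro-step: 1

[Jacobi] macro 1: S0 reads c1=3 → after 1×micro: 6; S1 reads c0=-3 → after 3×micro: 195/8 ⇒ (c0=6, c1=195/8)
[Jacobi] macro 2: S0 reads c1=195/8 → after 1×micro: 195/4; S1 reads c0=6 → after 3×micro: 3441/64 ⇒ (c0=195/4, c1=3441/64)
[Jacobi] macro 3: S0 reads c1=3441/64 → after 1×micro: 3441/32; S1 reads c0=195/4 → after 3×micro: -25653/512 ⇒ (c0=3441/32, c1=-25653/512)
[Gauss-Seidel] macro 1: S0 reads c1=3 → after 1×micro: 6; S1 reads c0=6 → after 3×micro: -147/8 ⇒ (c0=6, c1=-147/8)
[Gauss-Seidel] macro 2: S0 reads c1=-147/8 → after 1×micro: -147/4; S1 reads c0=-147/4 → after 3×micro: 7203/64 ⇒ (c0=-147/4, c1=7203/64)
[Gauss-Seidel] macro 3: S0 reads c1=7203/64 → after 1×micro: 7203/32; S1 reads c0=7203/32 → after 3×micro: -352947/512 ⇒ (c0=7203/32, c1=-352947/512)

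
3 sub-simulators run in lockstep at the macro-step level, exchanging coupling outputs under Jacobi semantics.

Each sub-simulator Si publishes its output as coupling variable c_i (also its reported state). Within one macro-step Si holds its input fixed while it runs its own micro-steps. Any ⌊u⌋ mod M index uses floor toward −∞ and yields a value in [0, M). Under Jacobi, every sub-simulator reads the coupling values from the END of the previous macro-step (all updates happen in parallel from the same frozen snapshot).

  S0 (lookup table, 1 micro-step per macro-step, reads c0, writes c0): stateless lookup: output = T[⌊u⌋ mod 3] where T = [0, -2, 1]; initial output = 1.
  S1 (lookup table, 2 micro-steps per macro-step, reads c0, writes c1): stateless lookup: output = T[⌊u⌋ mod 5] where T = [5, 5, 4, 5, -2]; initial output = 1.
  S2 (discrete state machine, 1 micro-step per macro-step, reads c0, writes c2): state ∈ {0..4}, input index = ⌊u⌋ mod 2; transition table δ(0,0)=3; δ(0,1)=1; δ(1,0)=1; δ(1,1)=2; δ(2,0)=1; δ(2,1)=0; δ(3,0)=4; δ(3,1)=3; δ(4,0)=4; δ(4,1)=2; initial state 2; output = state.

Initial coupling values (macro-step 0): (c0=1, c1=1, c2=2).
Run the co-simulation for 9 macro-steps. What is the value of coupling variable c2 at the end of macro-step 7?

c2 at macro-step 7 = 4

macro 1: S0 reads c0=1 → after 1×micro: -2; S1 reads c0=1 → after 2×micro: 5; S2 reads c0=1 → after 1×micro: 0 ⇒ (c0=-2, c1=5, c2=0)
macro 2: S0 reads c0=-2 → after 1×micro: -2; S1 reads c0=-2 → after 2×micro: 5; S2 reads c0=-2 → after 1×micro: 3 ⇒ (c0=-2, c1=5, c2=3)
macro 3: S0 reads c0=-2 → after 1×micro: -2; S1 reads c0=-2 → after 2×micro: 5; S2 reads c0=-2 → after 1×micro: 4 ⇒ (c0=-2, c1=5, c2=4)
macro 4: S0 reads c0=-2 → after 1×micro: -2; S1 reads c0=-2 → after 2×micro: 5; S2 reads c0=-2 → after 1×micro: 4 ⇒ (c0=-2, c1=5, c2=4)
macro 5: S0 reads c0=-2 → after 1×micro: -2; S1 reads c0=-2 → after 2×micro: 5; S2 reads c0=-2 → after 1×micro: 4 ⇒ (c0=-2, c1=5, c2=4)
macro 6: S0 reads c0=-2 → after 1×micro: -2; S1 reads c0=-2 → after 2×micro: 5; S2 reads c0=-2 → after 1×micro: 4 ⇒ (c0=-2, c1=5, c2=4)
macro 7: S0 reads c0=-2 → after 1×micro: -2; S1 reads c0=-2 → after 2×micro: 5; S2 reads c0=-2 → after 1×micro: 4 ⇒ (c0=-2, c1=5, c2=4)
macro 8: S0 reads c0=-2 → after 1×micro: -2; S1 reads c0=-2 → after 2×micro: 5; S2 reads c0=-2 → after 1×micro: 4 ⇒ (c0=-2, c1=5, c2=4)
macro 9: S0 reads c0=-2 → after 1×micro: -2; S1 reads c0=-2 → after 2×micro: 5; S2 reads c0=-2 → after 1×micro: 4 ⇒ (c0=-2, c1=5, c2=4)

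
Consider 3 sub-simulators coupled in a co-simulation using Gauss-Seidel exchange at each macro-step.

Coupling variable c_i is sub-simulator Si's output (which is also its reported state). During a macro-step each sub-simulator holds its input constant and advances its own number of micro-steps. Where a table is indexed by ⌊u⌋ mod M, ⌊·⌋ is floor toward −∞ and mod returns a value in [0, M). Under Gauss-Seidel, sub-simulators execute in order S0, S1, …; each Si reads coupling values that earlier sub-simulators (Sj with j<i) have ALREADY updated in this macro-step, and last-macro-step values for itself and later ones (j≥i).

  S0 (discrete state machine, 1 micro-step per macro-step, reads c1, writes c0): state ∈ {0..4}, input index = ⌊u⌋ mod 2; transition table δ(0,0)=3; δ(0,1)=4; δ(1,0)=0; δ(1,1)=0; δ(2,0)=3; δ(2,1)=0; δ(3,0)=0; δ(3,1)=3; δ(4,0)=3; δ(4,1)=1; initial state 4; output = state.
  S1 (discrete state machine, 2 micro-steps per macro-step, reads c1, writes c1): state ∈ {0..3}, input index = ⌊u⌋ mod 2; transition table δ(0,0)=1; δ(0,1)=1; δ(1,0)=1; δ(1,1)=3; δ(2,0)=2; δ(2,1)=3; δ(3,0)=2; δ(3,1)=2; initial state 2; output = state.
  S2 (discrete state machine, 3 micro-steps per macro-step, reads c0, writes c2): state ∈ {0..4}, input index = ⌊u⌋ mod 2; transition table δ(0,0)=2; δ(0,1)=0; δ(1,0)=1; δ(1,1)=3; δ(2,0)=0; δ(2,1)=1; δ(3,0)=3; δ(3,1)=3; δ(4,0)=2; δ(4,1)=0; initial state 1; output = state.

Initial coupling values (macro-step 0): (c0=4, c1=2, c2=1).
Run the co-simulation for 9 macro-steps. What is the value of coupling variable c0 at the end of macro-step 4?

c0 at macro-step 4 = 0

macro 1: S0 reads c1=2 → after 1×micro: 3; S1 reads c1=2 → after 2×micro: 2; S2 reads c0=3 → after 3×micro: 3 ⇒ (c0=3, c1=2, c2=3)
macro 2: S0 reads c1=2 → after 1×micro: 0; S1 reads c1=2 → after 2×micro: 2; S2 reads c0=0 → after 3×micro: 3 ⇒ (c0=0, c1=2, c2=3)
macro 3: S0 reads c1=2 → after 1×micro: 3; S1 reads c1=2 → after 2×micro: 2; S2 reads c0=3 → after 3×micro: 3 ⇒ (c0=3, c1=2, c2=3)
macro 4: S0 reads c1=2 → after 1×micro: 0; S1 reads c1=2 → after 2×micro: 2; S2 reads c0=0 → after 3×micro: 3 ⇒ (c0=0, c1=2, c2=3)
macro 5: S0 reads c1=2 → after 1×micro: 3; S1 reads c1=2 → after 2×micro: 2; S2 reads c0=3 → after 3×micro: 3 ⇒ (c0=3, c1=2, c2=3)
macro 6: S0 reads c1=2 → after 1×micro: 0; S1 reads c1=2 → after 2×micro: 2; S2 reads c0=0 → after 3×micro: 3 ⇒ (c0=0, c1=2, c2=3)
macro 7: S0 reads c1=2 → after 1×micro: 3; S1 reads c1=2 → after 2×micro: 2; S2 reads c0=3 → after 3×micro: 3 ⇒ (c0=3, c1=2, c2=3)
macro 8: S0 reads c1=2 → after 1×micro: 0; S1 reads c1=2 → after 2×micro: 2; S2 reads c0=0 → after 3×micro: 3 ⇒ (c0=0, c1=2, c2=3)
macro 9: S0 reads c1=2 → after 1×micro: 3; S1 reads c1=2 → after 2×micro: 2; S2 reads c0=3 → after 3×micro: 3 ⇒ (c0=3, c1=2, c2=3)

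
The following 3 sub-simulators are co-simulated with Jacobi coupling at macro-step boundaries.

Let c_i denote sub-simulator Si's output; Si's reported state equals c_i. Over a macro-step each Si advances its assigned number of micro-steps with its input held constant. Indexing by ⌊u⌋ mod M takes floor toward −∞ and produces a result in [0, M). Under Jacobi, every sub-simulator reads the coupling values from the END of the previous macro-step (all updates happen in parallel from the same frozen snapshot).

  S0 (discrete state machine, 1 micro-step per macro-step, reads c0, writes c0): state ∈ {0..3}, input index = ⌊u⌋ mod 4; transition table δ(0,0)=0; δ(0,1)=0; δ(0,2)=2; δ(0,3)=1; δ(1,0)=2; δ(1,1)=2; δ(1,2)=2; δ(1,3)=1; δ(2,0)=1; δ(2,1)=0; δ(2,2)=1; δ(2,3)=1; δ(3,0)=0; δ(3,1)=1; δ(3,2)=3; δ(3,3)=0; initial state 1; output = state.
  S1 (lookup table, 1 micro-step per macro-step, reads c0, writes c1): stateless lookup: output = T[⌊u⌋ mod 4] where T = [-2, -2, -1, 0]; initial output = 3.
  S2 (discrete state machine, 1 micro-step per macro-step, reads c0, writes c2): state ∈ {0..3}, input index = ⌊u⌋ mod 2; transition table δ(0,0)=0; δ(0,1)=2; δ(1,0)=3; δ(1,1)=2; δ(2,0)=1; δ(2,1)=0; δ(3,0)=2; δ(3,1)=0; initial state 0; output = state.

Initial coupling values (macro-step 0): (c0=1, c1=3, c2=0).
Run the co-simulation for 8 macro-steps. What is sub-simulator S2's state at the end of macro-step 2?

S2 state at macro-step 2 = 1

macro 1: S0 reads c0=1 → after 1×micro: 2; S1 reads c0=1 → after 1×micro: -2; S2 reads c0=1 → after 1×micro: 2 ⇒ (c0=2, c1=-2, c2=2)
macro 2: S0 reads c0=2 → after 1×micro: 1; S1 reads c0=2 → after 1×micro: -1; S2 reads c0=2 → after 1×micro: 1 ⇒ (c0=1, c1=-1, c2=1)
macro 3: S0 reads c0=1 → after 1×micro: 2; S1 reads c0=1 → after 1×micro: -2; S2 reads c0=1 → after 1×micro: 2 ⇒ (c0=2, c1=-2, c2=2)
macro 4: S0 reads c0=2 → after 1×micro: 1; S1 reads c0=2 → after 1×micro: -1; S2 reads c0=2 → after 1×micro: 1 ⇒ (c0=1, c1=-1, c2=1)
macro 5: S0 reads c0=1 → after 1×micro: 2; S1 reads c0=1 → after 1×micro: -2; S2 reads c0=1 → after 1×micro: 2 ⇒ (c0=2, c1=-2, c2=2)
macro 6: S0 reads c0=2 → after 1×micro: 1; S1 reads c0=2 → after 1×micro: -1; S2 reads c0=2 → after 1×micro: 1 ⇒ (c0=1, c1=-1, c2=1)
macro 7: S0 reads c0=1 → after 1×micro: 2; S1 reads c0=1 → after 1×micro: -2; S2 reads c0=1 → after 1×micro: 2 ⇒ (c0=2, c1=-2, c2=2)
macro 8: S0 reads c0=2 → after 1×micro: 1; S1 reads c0=2 → after 1×micro: -1; S2 reads c0=2 → after 1×micro: 1 ⇒ (c0=1, c1=-1, c2=1)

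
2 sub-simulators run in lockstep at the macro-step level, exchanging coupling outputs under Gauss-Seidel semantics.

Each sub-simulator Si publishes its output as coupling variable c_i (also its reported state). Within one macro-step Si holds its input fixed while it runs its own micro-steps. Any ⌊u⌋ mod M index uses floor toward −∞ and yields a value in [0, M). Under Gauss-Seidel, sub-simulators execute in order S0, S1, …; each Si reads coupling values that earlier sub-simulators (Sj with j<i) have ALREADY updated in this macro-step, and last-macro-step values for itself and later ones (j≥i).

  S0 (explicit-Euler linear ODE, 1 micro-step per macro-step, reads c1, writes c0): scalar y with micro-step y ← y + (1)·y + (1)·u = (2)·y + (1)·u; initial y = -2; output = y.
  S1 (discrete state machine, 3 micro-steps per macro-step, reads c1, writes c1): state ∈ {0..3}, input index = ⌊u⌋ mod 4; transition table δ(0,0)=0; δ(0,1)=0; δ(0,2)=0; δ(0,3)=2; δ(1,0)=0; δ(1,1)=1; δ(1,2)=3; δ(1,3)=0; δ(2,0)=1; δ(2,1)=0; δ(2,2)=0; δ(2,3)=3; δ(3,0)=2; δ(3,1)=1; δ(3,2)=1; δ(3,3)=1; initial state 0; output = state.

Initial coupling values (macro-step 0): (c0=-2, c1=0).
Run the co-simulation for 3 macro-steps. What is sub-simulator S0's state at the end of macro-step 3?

macro 1: S0 reads c1=0 → after 1×micro: -4; S1 reads c1=0 → after 3×micro: 0 ⇒ (c0=-4, c1=0)
macro 2: S0 reads c1=0 → after 1×micro: -8; S1 reads c1=0 → after 3×micro: 0 ⇒ (c0=-8, c1=0)
macro 3: S0 reads c1=0 → after 1×micro: -16; S1 reads c1=0 → after 3×micro: 0 ⇒ (c0=-16, c1=0)

S0 state at macro-step 3 = -16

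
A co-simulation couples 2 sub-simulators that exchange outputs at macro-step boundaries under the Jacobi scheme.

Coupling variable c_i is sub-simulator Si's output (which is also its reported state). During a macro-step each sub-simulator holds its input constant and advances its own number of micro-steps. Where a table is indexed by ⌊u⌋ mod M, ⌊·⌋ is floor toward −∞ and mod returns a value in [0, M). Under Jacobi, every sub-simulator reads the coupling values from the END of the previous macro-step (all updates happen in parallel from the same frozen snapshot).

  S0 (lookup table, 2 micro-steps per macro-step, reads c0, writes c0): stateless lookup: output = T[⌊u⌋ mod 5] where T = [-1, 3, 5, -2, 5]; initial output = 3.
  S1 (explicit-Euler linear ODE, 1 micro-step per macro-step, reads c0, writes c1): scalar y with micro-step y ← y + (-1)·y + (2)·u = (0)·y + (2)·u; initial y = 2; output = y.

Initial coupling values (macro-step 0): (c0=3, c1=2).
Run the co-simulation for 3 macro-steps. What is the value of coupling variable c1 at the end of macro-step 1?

c1 at macro-step 1 = 6

macro 1: S0 reads c0=3 → after 2×micro: -2; S1 reads c0=3 → after 1×micro: 6 ⇒ (c0=-2, c1=6)
macro 2: S0 reads c0=-2 → after 2×micro: -2; S1 reads c0=-2 → after 1×micro: -4 ⇒ (c0=-2, c1=-4)
macro 3: S0 reads c0=-2 → after 2×micro: -2; S1 reads c0=-2 → after 1×micro: -4 ⇒ (c0=-2, c1=-4)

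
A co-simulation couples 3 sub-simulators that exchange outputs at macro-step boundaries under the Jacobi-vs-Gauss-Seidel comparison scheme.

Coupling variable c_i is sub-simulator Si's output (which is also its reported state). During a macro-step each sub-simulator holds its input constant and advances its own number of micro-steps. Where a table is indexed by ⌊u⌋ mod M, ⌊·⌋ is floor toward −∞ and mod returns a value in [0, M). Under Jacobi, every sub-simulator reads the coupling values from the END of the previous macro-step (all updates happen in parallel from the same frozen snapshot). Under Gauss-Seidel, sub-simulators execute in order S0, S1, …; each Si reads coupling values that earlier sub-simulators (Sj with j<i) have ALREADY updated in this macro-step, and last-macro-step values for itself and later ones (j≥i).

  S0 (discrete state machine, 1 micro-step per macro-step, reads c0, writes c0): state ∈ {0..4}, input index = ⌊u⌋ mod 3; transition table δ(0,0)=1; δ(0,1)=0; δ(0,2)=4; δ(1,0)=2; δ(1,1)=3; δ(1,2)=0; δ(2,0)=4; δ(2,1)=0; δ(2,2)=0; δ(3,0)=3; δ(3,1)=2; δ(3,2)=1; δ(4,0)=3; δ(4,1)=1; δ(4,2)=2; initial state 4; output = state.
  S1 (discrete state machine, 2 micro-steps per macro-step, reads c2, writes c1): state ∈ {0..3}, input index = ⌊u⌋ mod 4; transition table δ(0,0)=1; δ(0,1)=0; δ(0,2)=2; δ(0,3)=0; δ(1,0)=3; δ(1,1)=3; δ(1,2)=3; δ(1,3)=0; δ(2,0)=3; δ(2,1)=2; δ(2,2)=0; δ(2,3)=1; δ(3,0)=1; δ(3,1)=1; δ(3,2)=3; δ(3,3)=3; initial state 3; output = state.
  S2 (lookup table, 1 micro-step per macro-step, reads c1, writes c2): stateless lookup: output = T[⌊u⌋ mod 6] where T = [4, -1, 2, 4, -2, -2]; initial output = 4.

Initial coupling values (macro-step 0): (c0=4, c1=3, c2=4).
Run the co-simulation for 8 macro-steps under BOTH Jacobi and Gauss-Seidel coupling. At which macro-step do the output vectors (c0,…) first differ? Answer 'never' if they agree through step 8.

first divergence at macro-step: never

[Jacobi] macro 1: S0 reads c0=4 → after 1×micro: 1; S1 reads c2=4 → after 2×micro: 3; S2 reads c1=3 → after 1×micro: 4 ⇒ (c0=1, c1=3, c2=4)
[Jacobi] macro 2: S0 reads c0=1 → after 1×micro: 3; S1 reads c2=4 → after 2×micro: 3; S2 reads c1=3 → after 1×micro: 4 ⇒ (c0=3, c1=3, c2=4)
[Jacobi] macro 3: S0 reads c0=3 → after 1×micro: 3; S1 reads c2=4 → after 2×micro: 3; S2 reads c1=3 → after 1×micro: 4 ⇒ (c0=3, c1=3, c2=4)
[Jacobi] macro 4: S0 reads c0=3 → after 1×micro: 3; S1 reads c2=4 → after 2×micro: 3; S2 reads c1=3 → after 1×micro: 4 ⇒ (c0=3, c1=3, c2=4)
[Jacobi] macro 5: S0 reads c0=3 → after 1×micro: 3; S1 reads c2=4 → after 2×micro: 3; S2 reads c1=3 → after 1×micro: 4 ⇒ (c0=3, c1=3, c2=4)
[Jacobi] macro 6: S0 reads c0=3 → after 1×micro: 3; S1 reads c2=4 → after 2×micro: 3; S2 reads c1=3 → after 1×micro: 4 ⇒ (c0=3, c1=3, c2=4)
[Jacobi] macro 7: S0 reads c0=3 → after 1×micro: 3; S1 reads c2=4 → after 2×micro: 3; S2 reads c1=3 → after 1×micro: 4 ⇒ (c0=3, c1=3, c2=4)
[Jacobi] macro 8: S0 reads c0=3 → after 1×micro: 3; S1 reads c2=4 → after 2×micro: 3; S2 reads c1=3 → after 1×micro: 4 ⇒ (c0=3, c1=3, c2=4)
[Gauss-Seidel] macro 1: S0 reads c0=4 → after 1×micro: 1; S1 reads c2=4 → after 2×micro: 3; S2 reads c1=3 → after 1×micro: 4 ⇒ (c0=1, c1=3, c2=4)
[Gauss-Seidel] macro 2: S0 reads c0=1 → after 1×micro: 3; S1 reads c2=4 → after 2×micro: 3; S2 reads c1=3 → after 1×micro: 4 ⇒ (c0=3, c1=3, c2=4)
[Gauss-Seidel] macro 3: S0 reads c0=3 → after 1×micro: 3; S1 reads c2=4 → after 2×micro: 3; S2 reads c1=3 → after 1×micro: 4 ⇒ (c0=3, c1=3, c2=4)
[Gauss-Seidel] macro 4: S0 reads c0=3 → after 1×micro: 3; S1 reads c2=4 → after 2×micro: 3; S2 reads c1=3 → after 1×micro: 4 ⇒ (c0=3, c1=3, c2=4)
[Gauss-Seidel] macro 5: S0 reads c0=3 → after 1×micro: 3; S1 reads c2=4 → after 2×micro: 3; S2 reads c1=3 → after 1×micro: 4 ⇒ (c0=3, c1=3, c2=4)
[Gauss-Seidel] macro 6: S0 reads c0=3 → after 1×micro: 3; S1 reads c2=4 → after 2×micro: 3; S2 reads c1=3 → after 1×micro: 4 ⇒ (c0=3, c1=3, c2=4)
[Gauss-Seidel] macro 7: S0 reads c0=3 → after 1×micro: 3; S1 reads c2=4 → after 2×micro: 3; S2 reads c1=3 → after 1×micro: 4 ⇒ (c0=3, c1=3, c2=4)
[Gauss-Seidel] macro 8: S0 reads c0=3 → after 1×micro: 3; S1 reads c2=4 → after 2×micro: 3; S2 reads c1=3 → after 1×micro: 4 ⇒ (c0=3, c1=3, c2=4)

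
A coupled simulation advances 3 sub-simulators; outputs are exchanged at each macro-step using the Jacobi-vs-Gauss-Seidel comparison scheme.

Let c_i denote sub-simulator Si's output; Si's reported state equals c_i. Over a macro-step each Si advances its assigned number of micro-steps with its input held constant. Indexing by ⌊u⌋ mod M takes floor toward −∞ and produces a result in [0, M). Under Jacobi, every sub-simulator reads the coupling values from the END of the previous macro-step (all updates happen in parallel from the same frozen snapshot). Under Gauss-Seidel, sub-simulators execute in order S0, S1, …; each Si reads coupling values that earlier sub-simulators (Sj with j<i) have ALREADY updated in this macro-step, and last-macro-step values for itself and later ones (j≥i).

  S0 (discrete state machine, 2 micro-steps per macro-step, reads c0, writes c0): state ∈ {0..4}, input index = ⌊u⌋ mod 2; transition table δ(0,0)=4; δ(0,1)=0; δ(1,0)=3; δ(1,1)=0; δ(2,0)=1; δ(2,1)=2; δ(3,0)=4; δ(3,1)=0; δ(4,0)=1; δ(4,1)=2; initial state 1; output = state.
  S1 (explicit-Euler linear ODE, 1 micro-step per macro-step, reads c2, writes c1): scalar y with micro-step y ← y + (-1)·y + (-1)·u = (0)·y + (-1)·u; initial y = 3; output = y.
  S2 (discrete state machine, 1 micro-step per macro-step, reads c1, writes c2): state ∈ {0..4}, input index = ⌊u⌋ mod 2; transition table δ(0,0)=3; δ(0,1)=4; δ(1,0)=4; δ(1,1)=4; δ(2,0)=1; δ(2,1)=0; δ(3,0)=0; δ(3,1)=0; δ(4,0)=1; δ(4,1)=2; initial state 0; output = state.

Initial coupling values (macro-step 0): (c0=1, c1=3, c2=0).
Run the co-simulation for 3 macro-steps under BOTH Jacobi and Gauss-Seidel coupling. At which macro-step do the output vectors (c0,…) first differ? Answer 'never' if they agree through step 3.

[Jacobi] macro 1: S0 reads c0=1 → after 2×micro: 0; S1 reads c2=0 → after 1×micro: 0; S2 reads c1=3 → after 1×micro: 4 ⇒ (c0=0, c1=0, c2=4)
[Jacobi] macro 2: S0 reads c0=0 → after 2×micro: 1; S1 reads c2=4 → after 1×micro: -4; S2 reads c1=0 → after 1×micro: 1 ⇒ (c0=1, c1=-4, c2=1)
[Jacobi] macro 3: S0 reads c0=1 → after 2×micro: 0; S1 reads c2=1 → after 1×micro: -1; S2 reads c1=-4 → after 1×micro: 4 ⇒ (c0=0, c1=-1, c2=4)
[Gauss-Seidel] macro 1: S0 reads c0=1 → after 2×micro: 0; S1 reads c2=0 → after 1×micro: 0; S2 reads c1=0 → after 1×micro: 3 ⇒ (c0=0, c1=0, c2=3)
[Gauss-Seidel] macro 2: S0 reads c0=0 → after 2×micro: 1; S1 reads c2=3 → after 1×micro: -3; S2 reads c1=-3 → after 1×micro: 0 ⇒ (c0=1, c1=-3, c2=0)
[Gauss-Seidel] macro 3: S0 reads c0=1 → after 2×micro: 0; S1 reads c2=0 → after 1×micro: 0; S2 reads c1=0 → after 1×micro: 3 ⇒ (c0=0, c1=0, c2=3)

first divergence at macro-step: 1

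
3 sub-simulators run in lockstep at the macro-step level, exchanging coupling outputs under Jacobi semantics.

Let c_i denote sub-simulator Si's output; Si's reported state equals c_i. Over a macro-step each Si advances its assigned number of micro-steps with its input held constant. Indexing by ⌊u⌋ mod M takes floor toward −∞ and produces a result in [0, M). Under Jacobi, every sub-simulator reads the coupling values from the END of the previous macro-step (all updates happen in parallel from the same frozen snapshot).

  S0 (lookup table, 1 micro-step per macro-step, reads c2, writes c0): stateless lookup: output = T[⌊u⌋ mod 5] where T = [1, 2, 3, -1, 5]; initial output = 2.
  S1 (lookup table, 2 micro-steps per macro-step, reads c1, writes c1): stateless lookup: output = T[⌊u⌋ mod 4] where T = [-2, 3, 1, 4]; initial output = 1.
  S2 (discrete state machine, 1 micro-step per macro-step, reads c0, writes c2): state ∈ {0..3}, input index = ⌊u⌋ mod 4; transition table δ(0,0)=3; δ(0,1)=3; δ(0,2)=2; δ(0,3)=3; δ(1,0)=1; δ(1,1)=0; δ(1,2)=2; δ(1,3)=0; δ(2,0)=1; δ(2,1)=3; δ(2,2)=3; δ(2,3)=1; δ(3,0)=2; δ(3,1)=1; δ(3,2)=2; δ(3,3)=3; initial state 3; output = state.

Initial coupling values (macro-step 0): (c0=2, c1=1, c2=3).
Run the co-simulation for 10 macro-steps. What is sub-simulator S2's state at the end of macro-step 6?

S2 state at macro-step 6 = 3

macro 1: S0 reads c2=3 → after 1×micro: -1; S1 reads c1=1 → after 2×micro: 3; S2 reads c0=2 → after 1×micro: 2 ⇒ (c0=-1, c1=3, c2=2)
macro 2: S0 reads c2=2 → after 1×micro: 3; S1 reads c1=3 → after 2×micro: 4; S2 reads c0=-1 → after 1×micro: 1 ⇒ (c0=3, c1=4, c2=1)
macro 3: S0 reads c2=1 → after 1×micro: 2; S1 reads c1=4 → after 2×micro: -2; S2 reads c0=3 → after 1×micro: 0 ⇒ (c0=2, c1=-2, c2=0)
macro 4: S0 reads c2=0 → after 1×micro: 1; S1 reads c1=-2 → after 2×micro: 1; S2 reads c0=2 → after 1×micro: 2 ⇒ (c0=1, c1=1, c2=2)
macro 5: S0 reads c2=2 → after 1×micro: 3; S1 reads c1=1 → after 2×micro: 3; S2 reads c0=1 → after 1×micro: 3 ⇒ (c0=3, c1=3, c2=3)
macro 6: S0 reads c2=3 → after 1×micro: -1; S1 reads c1=3 → after 2×micro: 4; S2 reads c0=3 → after 1×micro: 3 ⇒ (c0=-1, c1=4, c2=3)
macro 7: S0 reads c2=3 → after 1×micro: -1; S1 reads c1=4 → after 2×micro: -2; S2 reads c0=-1 → after 1×micro: 3 ⇒ (c0=-1, c1=-2, c2=3)
macro 8: S0 reads c2=3 → after 1×micro: -1; S1 reads c1=-2 → after 2×micro: 1; S2 reads c0=-1 → after 1×micro: 3 ⇒ (c0=-1, c1=1, c2=3)
macro 9: S0 reads c2=3 → after 1×micro: -1; S1 reads c1=1 → after 2×micro: 3; S2 reads c0=-1 → after 1×micro: 3 ⇒ (c0=-1, c1=3, c2=3)
macro 10: S0 reads c2=3 → after 1×micro: -1; S1 reads c1=3 → after 2×micro: 4; S2 reads c0=-1 → after 1×micro: 3 ⇒ (c0=-1, c1=4, c2=3)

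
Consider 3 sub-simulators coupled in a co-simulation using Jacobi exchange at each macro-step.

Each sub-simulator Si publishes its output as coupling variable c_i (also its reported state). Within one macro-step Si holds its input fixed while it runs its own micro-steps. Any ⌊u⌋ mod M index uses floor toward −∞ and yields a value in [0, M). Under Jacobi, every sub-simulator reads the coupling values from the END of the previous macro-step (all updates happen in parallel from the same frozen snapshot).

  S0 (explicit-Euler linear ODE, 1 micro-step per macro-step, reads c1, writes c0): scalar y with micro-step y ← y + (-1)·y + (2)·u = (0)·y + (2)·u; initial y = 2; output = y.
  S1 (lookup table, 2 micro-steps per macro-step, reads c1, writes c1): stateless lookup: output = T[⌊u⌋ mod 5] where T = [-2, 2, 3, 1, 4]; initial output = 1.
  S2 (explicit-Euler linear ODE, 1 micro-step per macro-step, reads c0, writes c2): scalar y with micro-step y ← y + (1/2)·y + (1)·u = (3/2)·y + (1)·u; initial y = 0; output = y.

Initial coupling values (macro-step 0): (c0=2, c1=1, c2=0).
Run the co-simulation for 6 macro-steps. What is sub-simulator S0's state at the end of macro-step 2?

macro 1: S0 reads c1=1 → after 1×micro: 2; S1 reads c1=1 → after 2×micro: 2; S2 reads c0=2 → after 1×micro: 2 ⇒ (c0=2, c1=2, c2=2)
macro 2: S0 reads c1=2 → after 1×micro: 4; S1 reads c1=2 → after 2×micro: 3; S2 reads c0=2 → after 1×micro: 5 ⇒ (c0=4, c1=3, c2=5)
macro 3: S0 reads c1=3 → after 1×micro: 6; S1 reads c1=3 → after 2×micro: 1; S2 reads c0=4 → after 1×micro: 23/2 ⇒ (c0=6, c1=1, c2=23/2)
macro 4: S0 reads c1=1 → after 1×micro: 2; S1 reads c1=1 → after 2×micro: 2; S2 reads c0=6 → after 1×micro: 93/4 ⇒ (c0=2, c1=2, c2=93/4)
macro 5: S0 reads c1=2 → after 1×micro: 4; S1 reads c1=2 → after 2×micro: 3; S2 reads c0=2 → after 1×micro: 295/8 ⇒ (c0=4, c1=3, c2=295/8)
macro 6: S0 reads c1=3 → after 1×micro: 6; S1 reads c1=3 → after 2×micro: 1; S2 reads c0=4 → after 1×micro: 949/16 ⇒ (c0=6, c1=1, c2=949/16)

S0 state at macro-step 2 = 4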